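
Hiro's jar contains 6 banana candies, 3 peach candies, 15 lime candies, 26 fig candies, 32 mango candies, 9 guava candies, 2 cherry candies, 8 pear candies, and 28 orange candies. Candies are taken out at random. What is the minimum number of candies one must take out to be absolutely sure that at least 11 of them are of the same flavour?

An adversary could hand out at most 10 candies per flavour (5 flavours run out sooner): 6 + 3 + 10 + 10 + 10 + 9 + 2 + 8 + 10 = 68 candies and still no flavour has 11.
By the pigeonhole principle, one more candy lands in a flavour already at 10, so 69 draws are enough and 68 are not.

69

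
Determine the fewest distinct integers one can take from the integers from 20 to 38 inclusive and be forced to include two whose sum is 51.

Two chosen integers sum to 51 exactly when both halves of some pair {x, 51−x} with 20 ≤ x ≤ 51−x ≤ 31 are chosen — 6 such pairs.
The remaining 7 elements (those with no distinct partner in range) can never complete a 51-sum, so the worst case takes all of them and one from each pair: 7 + 6 = 13.
Pigeonhole: the 14th integer has to be the second member of some pair, so 13 + 1 = 14.

14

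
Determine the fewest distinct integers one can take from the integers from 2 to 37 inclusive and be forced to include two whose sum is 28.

Group the elements by complementary pair {x, 28−x}: {2,26}, {3,25}, {4,24}, …, giving 12 two-element pairs, the single value 14 (it cannot pair with itself since the integers are distinct), and 11 integers whose partner 28−x falls outside [2,37].
By pigeonhole, treating each of those 24 groups as a pigeonhole, one can pick one integer per group — 24 integers — with no two summing to 28.
The 25th integer lands in an occupied pair, forcing a sum of 28.

25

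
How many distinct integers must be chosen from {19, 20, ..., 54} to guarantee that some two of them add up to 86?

Two chosen integers sum to 86 exactly when both halves of some pair {x, 86−x} with 32 ≤ x ≤ 86−x ≤ 54 are chosen — 11 such pairs.
The remaining 14 elements (those with no distinct partner in range) can never complete a 86-sum, so the worst case takes all of them and one from each pair: 14 + 11 = 25.
By pigeonhole, the 26th integer has to be the second member of some pair, so 25 + 1 = 26.

26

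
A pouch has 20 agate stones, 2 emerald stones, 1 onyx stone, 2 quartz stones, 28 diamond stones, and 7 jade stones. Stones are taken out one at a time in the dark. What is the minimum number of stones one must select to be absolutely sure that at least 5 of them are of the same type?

An adversary could hand out at most 4 stones per type (emerald, onyx, quartz run out sooner): 4 + 2 + 1 + 2 + 4 + 4 = 17 stones and still no type has 5.
One more stone lands in a type already at 4, so 18 draws are enough and 17 are not.

18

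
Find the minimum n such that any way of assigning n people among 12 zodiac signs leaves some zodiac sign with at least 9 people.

97

With 96 people one could put exactly 8 in each of the 12 zodiac signs, and no zodiac sign would reach 9.
By the pigeonhole principle, one more person must land in a zodiac sign that already has 8, giving it 9.
So 12 × 8 + 1 = 97 people are required.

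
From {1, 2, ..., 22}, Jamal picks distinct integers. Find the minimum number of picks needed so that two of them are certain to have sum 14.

Two chosen integers sum to 14 exactly when both halves of some pair {x, 14−x} with 1 ≤ x ≤ 14−x ≤ 13 are chosen — 6 such pairs.
The remaining 10 elements (those with no distinct partner in range) can never complete a 14-sum, so the worst case takes all of them and one from each pair: 10 + 6 = 16.
Pigeonhole: the 17th integer has to be the second member of some pair, so 16 + 1 = 17.

17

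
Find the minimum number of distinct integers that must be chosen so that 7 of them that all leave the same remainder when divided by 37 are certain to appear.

The 37 residue classes mod 37 are the pigeonholes.
With 222 integers one could put 6 in each residue class and have no class reach 7.
The 223rd integer pushes some class to 7, so 37·6 + 1 = 223.

223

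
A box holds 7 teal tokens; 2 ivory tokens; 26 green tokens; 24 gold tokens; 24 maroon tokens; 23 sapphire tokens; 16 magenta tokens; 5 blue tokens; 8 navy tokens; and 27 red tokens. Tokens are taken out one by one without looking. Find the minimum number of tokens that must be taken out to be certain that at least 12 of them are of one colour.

By the pigeonhole principle, put each drawn token into a box by colour. The largest draw with every box below 12 takes min(count, 11) from each colour; colours with fewer than 11 contribute all they have.
Σ min(cᵢ, 11) = 7 + 2 + 11 + 11 + 11 + 11 + 11 + 5 + 8 + 11 = 88.
Draw number 88 + 1 = 89 must push one box to 12.

89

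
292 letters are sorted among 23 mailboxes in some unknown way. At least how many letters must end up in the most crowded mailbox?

Pigeonhole: the 23 mailboxes are the holes and the 292 letters are the pigeons.
If every mailbox held at most 12 letters, the total would be at most 23 × 12 = 276, which is less than 292.
So some mailbox holds at least ⌈292/23⌉ = 13 letters.

13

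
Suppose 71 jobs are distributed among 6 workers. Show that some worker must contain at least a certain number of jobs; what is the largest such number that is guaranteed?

12

The 6 workers are the holes and the 71 jobs are the pigeons.
If every worker held at most 11 jobs, the total would be at most 6 × 11 = 66, which is less than 71.
So some worker holds at least ⌈71/6⌉ = 12 jobs.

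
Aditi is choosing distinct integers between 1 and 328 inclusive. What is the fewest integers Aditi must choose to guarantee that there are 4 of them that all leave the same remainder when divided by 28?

The 28 residue classes mod 28 are the pigeonholes.
With 84 integers one could put 3 in each residue class and have no class reach 4.
The 85th integer pushes some class to 4, so 28·3 + 1 = 85.

85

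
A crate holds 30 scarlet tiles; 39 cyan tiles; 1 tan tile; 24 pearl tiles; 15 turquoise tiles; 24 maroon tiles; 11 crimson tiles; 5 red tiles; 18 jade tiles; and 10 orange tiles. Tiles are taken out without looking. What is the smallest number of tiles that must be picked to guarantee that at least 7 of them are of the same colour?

Put each drawn tile into a box by colour. The largest draw with every box below 7 takes min(count, 6) from each colour; colours with fewer than 6 contribute all they have.
Σ min(cᵢ, 6) = 6 + 6 + 1 + 6 + 6 + 6 + 6 + 5 + 6 + 6 = 54.
Draw number 54 + 1 = 55 must push one box to 7.

55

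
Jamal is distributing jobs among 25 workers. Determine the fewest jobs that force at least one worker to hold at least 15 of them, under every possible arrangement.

351

With 350 jobs one could put exactly 14 in each of the 25 workers, and no worker would reach 15.
By the pigeonhole principle, one more job must land in a worker that already has 14, giving it 15.
So 25 × 14 + 1 = 351 jobs are required.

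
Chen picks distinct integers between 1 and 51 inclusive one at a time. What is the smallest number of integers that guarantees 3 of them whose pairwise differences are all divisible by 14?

29

Integers whose pairwise differences are multiples of 14 are exactly those sharing a remainder mod 14. The 14 residue classes mod 14 are the pigeonholes.
With 28 integers one could put 2 in each residue class and have no class reach 3.
The 29th integer pushes some class to 3, so 14·2 + 1 = 29.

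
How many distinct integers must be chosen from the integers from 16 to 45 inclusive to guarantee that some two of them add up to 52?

Group the elements by complementary pair {x, 52−x}: {16,36}, {17,35}, {18,34}, …, giving 10 two-element pairs, the single value 26 (it cannot pair with itself since the integers are distinct), and 9 integers whose partner 52−x falls outside [16,45].
Pigeonhole: treating each of those 20 groups as a pigeonhole, one can pick one integer per group — 20 integers — with no two summing to 52.
The 21st integer lands in an occupied pair, forcing a sum of 52.

21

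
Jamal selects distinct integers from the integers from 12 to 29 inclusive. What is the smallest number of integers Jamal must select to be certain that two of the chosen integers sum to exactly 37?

Group the elements by complementary pair {x, 37−x}: {12,25}, {13,24}, {14,23}, …, giving 7 two-element pairs and 4 integers whose partner 37−x falls outside [12,29].
Pigeonhole: treating each of those 11 groups as a pigeonhole, one can pick one integer per group — 11 integers — with no two summing to 37.
The 12th integer lands in an occupied pair, forcing a sum of 37.

12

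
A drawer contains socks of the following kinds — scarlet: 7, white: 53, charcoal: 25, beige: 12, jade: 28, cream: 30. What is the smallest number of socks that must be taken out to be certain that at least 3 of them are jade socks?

130

In the worst case for collecting jade socks, every non-jade sock comes out first.
There are 7 + 53 + 25 + 12 + 30 = 127 non-jade socks altogether.
After those, each further sock must be jade, so 127 + 3 = 130 draws guarantee 3 jade socks.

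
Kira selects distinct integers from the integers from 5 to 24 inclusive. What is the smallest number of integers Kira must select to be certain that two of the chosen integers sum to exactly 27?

12

A set avoiding the sum 27 can contain at most one of each pair {x, 27−x}, plus the 2 elements whose complement lies outside the range.
The integers 14, …, 24 (11 of them) are such a set: any two sum to at least 14+15 = 29 > 27.
Pigeonhole: any 12th integer completes one of the 9 pairs, so 12 choices force a sum of 27.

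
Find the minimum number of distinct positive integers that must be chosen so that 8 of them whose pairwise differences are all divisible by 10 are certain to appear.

Integers whose pairwise differences are multiples of 10 are exactly those sharing a remainder mod 10. The 10 residue classes mod 10 are the pigeonholes.
With 70 integers one could put 7 in each residue class and have no class reach 8.
The 71st integer pushes some class to 8, so 10·7 + 1 = 71.

71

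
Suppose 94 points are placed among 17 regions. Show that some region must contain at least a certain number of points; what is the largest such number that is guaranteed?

6

The 17 regions are the holes and the 94 points are the pigeons.
If every region held at most 5 points, the total would be at most 17 × 5 = 85, which is less than 94.
So some region holds at least ⌈94/17⌉ = 6 points.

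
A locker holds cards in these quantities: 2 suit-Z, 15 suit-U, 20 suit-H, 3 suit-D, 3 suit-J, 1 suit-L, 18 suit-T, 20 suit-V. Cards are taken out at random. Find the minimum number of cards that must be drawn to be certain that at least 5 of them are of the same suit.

Put each drawn card into a box by suit. The largest draw with every box below 5 takes min(count, 4) from each suit; suits with fewer than 4 contribute all they have.
Σ min(cᵢ, 4) = 2 + 4 + 4 + 3 + 3 + 1 + 4 + 4 = 25.
Draw number 25 + 1 = 26 must push one box to 5.

26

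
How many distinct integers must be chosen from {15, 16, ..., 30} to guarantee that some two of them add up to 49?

Two chosen integers sum to 49 exactly when both halves of some pair {x, 49−x} with 19 ≤ x ≤ 49−x ≤ 30 are chosen — 6 such pairs.
The remaining 4 elements (those with no distinct partner in range) can never complete a 49-sum, so the worst case takes all of them and one from each pair: 4 + 6 = 10.
By pigeonhole, the 11th integer has to be the second member of some pair, so 10 + 1 = 11.

11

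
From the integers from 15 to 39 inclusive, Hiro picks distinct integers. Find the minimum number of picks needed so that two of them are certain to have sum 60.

A set avoiding the sum 60 can contain at most one of each pair {x, 60−x}, plus the 7 elements whose complement lies outside the range or equal to its own complement.
The integers 15, …, 30 (16 of them) are such a set: any two sum to at least 15+16 = 31 and at most 29+30 = 59 < 60.
Any 17th integer completes one of the 9 pairs, so 17 choices force a sum of 60.

17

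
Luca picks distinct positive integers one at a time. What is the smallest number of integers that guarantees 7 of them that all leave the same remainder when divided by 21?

The 21 residue classes mod 21 are the pigeonholes.
With 126 integers one could put 6 in each residue class and have no class reach 7.
The 127th integer pushes some class to 7, so 21·6 + 1 = 127.

127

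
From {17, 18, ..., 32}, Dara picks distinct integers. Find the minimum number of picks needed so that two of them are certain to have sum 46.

Two chosen integers sum to 46 exactly when both halves of some pair {x, 46−x} with 17 ≤ x ≤ 46−x ≤ 29 are chosen — 6 such pairs.
The remaining 4 elements (those with no distinct partner in range) can never complete a 46-sum, so the worst case takes all of them and one from each pair: 4 + 6 = 10.
The 11th integer has to be the second member of some pair, so 10 + 1 = 11.

11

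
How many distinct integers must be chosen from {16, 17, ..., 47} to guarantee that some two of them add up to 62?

Two chosen integers sum to 62 exactly when both halves of some pair {x, 62−x} with 16 ≤ x ≤ 62−x ≤ 46 are chosen — 15 such pairs.
The remaining 2 elements (those with no distinct partner in range) can never complete a 62-sum, so the worst case takes all of them and one from each pair: 2 + 15 = 17.
By pigeonhole, the 18th integer has to be the second member of some pair, so 17 + 1 = 18.

18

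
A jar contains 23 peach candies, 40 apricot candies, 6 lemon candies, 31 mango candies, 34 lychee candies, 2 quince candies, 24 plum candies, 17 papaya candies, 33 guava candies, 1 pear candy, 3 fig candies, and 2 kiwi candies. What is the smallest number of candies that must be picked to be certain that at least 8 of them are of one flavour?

64

An adversary could hand out at most 7 candies per flavour (5 flavours run out sooner): 7 + 7 + 6 + 7 + 7 + 2 + 7 + 7 + 7 + 1 + 3 + 2 = 63 candies and still no flavour has 8.
One more candy lands in a flavour already at 7, so 64 draws are enough and 63 are not.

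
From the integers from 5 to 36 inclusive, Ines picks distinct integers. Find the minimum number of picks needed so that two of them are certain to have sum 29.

23

Two chosen integers sum to 29 exactly when both halves of some pair {x, 29−x} with 5 ≤ x ≤ 29−x ≤ 24 are chosen — 10 such pairs.
The remaining 12 elements (those with no distinct partner in range) can never complete a 29-sum, so the worst case takes all of them and one from each pair: 12 + 10 = 22.
The 23rd integer has to be the second member of some pair, so 22 + 1 = 23.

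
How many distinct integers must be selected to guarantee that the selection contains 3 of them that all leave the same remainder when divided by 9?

By pigeonhole, the 9 residue classes mod 9 are the pigeonholes.
With 18 integers one could put 2 in each residue class and have no class reach 3.
The 19th integer pushes some class to 3, so 9·2 + 1 = 19.

19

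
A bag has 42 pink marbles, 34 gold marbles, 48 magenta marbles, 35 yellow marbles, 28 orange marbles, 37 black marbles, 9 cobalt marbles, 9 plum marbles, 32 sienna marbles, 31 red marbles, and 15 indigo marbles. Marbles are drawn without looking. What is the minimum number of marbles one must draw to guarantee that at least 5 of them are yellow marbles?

In the worst case for collecting yellow marbles, every non-yellow marble comes out first.
There are 42 + 34 + 48 + 28 + 37 + 9 + 9 + 32 + 31 + 15 = 285 non-yellow marbles altogether.
After those, each further marble must be yellow, so 285 + 5 = 290 draws guarantee 5 yellow marbles.

290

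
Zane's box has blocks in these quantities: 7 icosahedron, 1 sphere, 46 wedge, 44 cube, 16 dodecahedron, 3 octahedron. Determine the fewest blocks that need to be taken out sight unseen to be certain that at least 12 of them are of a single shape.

45

An adversary could hand out at most 11 blocks per shape (icosahedron, sphere, octahedron run out sooner): 7 + 1 + 11 + 11 + 11 + 3 = 44 blocks and still no shape has 12.
By the pigeonhole principle, one more block lands in a shape already at 11, so 45 draws are enough and 44 are not.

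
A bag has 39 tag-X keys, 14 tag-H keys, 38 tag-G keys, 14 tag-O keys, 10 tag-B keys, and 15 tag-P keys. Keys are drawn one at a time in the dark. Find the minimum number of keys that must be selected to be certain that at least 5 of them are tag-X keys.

96

In the worst case for collecting tag-X keys, every non-tag-X key comes out first.
There are 14 + 38 + 14 + 10 + 15 = 91 non-tag-X keys altogether.
After those, each further key must be tag-X, so 91 + 5 = 96 draws guarantee 5 tag-X keys.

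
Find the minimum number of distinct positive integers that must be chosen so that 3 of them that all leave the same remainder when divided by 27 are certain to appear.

The 27 residue classes mod 27 are the pigeonholes.
With 54 integers one could put 2 in each residue class and have no class reach 3.
The 55th integer pushes some class to 3, so 27·2 + 1 = 55.

55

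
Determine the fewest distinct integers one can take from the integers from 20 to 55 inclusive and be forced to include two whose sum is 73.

Two chosen integers sum to 73 exactly when both halves of some pair {x, 73−x} with 20 ≤ x ≤ 73−x ≤ 53 are chosen — 17 such pairs.
The remaining 2 elements (those with no distinct partner in range) can never complete a 73-sum, so the worst case takes all of them and one from each pair: 2 + 17 = 19.
The 20th integer has to be the second member of some pair, so 19 + 1 = 20.

20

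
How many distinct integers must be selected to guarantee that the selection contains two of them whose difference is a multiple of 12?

13

Integers whose pairwise differences are multiples of 12 are exactly those sharing a remainder mod 12. By pigeonhole, the 12 residue classes mod 12 are the pigeonholes.
With 12 integers one could put 1 in each residue class and have no class reach 2.
The 13th integer pushes some class to 2, so 12·1 + 1 = 13.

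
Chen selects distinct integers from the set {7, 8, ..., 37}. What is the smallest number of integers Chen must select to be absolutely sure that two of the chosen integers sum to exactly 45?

Two chosen integers sum to 45 exactly when both halves of some pair {x, 45−x} with 8 ≤ x ≤ 45−x ≤ 37 are chosen — 15 such pairs.
The remaining 1 element (those with no distinct partner in range) can never complete a 45-sum, so the worst case takes all of them and one from each pair: 1 + 15 = 16.
The 17th integer has to be the second member of some pair, so 16 + 1 = 17.

17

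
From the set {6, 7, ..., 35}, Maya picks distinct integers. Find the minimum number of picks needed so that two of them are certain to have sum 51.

Two chosen integers sum to 51 exactly when both halves of some pair {x, 51−x} with 16 ≤ x ≤ 51−x ≤ 35 are chosen — 10 such pairs.
The remaining 10 elements (those with no distinct partner in range) can never complete a 51-sum, so the worst case takes all of them and one from each pair: 10 + 10 = 20.
By pigeonhole, the 21st integer has to be the second member of some pair, so 20 + 1 = 21.

21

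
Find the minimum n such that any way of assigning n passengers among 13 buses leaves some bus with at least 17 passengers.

With 208 passengers one could put exactly 16 in each of the 13 buses, and no bus would reach 17.
By pigeonhole, one more passenger must land in a bus that already has 16, giving it 17.
So 13 × 16 + 1 = 209 passengers are required.

209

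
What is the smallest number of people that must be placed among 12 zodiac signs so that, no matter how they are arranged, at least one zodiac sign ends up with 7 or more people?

73

With 72 people one could put exactly 6 in each of the 12 zodiac signs, and no zodiac sign would reach 7.
By the pigeonhole principle, one more person must land in a zodiac sign that already has 6, giving it 7.
So 12 × 6 + 1 = 73 people are required.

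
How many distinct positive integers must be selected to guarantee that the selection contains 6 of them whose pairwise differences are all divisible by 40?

201

Integers whose pairwise differences are multiples of 40 are exactly those sharing a remainder mod 40. By the pigeonhole principle, the 40 residue classes mod 40 are the pigeonholes.
With 200 integers one could put 5 in each residue class and have no class reach 6.
The 201st integer pushes some class to 6, so 40·5 + 1 = 201.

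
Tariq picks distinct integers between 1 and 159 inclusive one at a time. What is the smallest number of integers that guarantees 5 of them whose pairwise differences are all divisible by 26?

Integers whose pairwise differences are multiples of 26 are exactly those sharing a remainder mod 26. The 26 residue classes mod 26 are the pigeonholes.
With 104 integers one could put 4 in each residue class and have no class reach 5.
The 105th integer pushes some class to 5, so 26·4 + 1 = 105.

105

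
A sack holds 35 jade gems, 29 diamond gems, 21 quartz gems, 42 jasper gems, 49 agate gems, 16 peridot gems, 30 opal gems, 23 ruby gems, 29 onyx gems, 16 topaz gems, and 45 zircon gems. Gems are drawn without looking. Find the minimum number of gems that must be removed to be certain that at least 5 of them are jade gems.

In the worst case for collecting jade gems, every non-jade gem comes out first.
There are 29 + 21 + 42 + 49 + 16 + 30 + 23 + 29 + 16 + 45 = 300 non-jade gems altogether.
After those, each further gem must be jade, so 300 + 5 = 305 draws guarantee 5 jade gems.

305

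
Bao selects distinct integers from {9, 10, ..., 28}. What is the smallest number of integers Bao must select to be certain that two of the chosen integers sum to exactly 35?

12

Group the elements by complementary pair {x, 35−x}: {9,26}, {10,25}, {11,24}, …, giving 9 two-element pairs and 2 integers whose partner 35−x falls outside [9,28].
Pigeonhole: treating each of those 11 groups as a pigeonhole, one can pick one integer per group — 11 integers — with no two summing to 35.
The 12th integer lands in an occupied pair, forcing a sum of 35.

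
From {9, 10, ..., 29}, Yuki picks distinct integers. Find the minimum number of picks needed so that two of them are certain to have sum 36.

Two chosen integers sum to 36 exactly when both halves of some pair {x, 36−x} with 9 ≤ x ≤ 36−x ≤ 27 are chosen — 9 such pairs.
The remaining 3 elements (those with no distinct partner in range) can never complete a 36-sum, so the worst case takes all of them and one from each pair: 3 + 9 = 12.
By pigeonhole, the 13th integer has to be the second member of some pair, so 12 + 1 = 13.

13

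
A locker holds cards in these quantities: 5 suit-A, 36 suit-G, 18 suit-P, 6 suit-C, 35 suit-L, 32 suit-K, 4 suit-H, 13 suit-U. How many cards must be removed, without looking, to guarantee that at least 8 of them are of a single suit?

Put each drawn card into a box by suit. The largest draw with every box below 8 takes min(count, 7) from each suit; suits with fewer than 7 contribute all they have.
Σ min(cᵢ, 7) = 5 + 7 + 7 + 6 + 7 + 7 + 4 + 7 = 50.
Draw number 50 + 1 = 51 must push one box to 8.

51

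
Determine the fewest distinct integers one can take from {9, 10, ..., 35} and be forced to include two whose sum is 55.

Two chosen integers sum to 55 exactly when both halves of some pair {x, 55−x} with 20 ≤ x ≤ 55−x ≤ 35 are chosen — 8 such pairs.
The remaining 11 elements (those with no distinct partner in range) can never complete a 55-sum, so the worst case takes all of them and one from each pair: 11 + 8 = 19.
The 20th integer has to be the second member of some pair, so 19 + 1 = 20.

20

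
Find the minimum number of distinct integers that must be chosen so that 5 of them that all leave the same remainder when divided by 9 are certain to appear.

Pigeonhole: the 9 residue classes mod 9 are the pigeonholes.
With 36 integers one could put 4 in each residue class and have no class reach 5.
The 37th integer pushes some class to 5, so 9·4 + 1 = 37.

37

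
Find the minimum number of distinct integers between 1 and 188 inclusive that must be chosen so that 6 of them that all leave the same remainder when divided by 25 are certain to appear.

126

Pigeonhole: the 25 residue classes mod 25 are the pigeonholes.
With 125 integers one could put 5 in each residue class and have no class reach 6.
The 126th integer pushes some class to 6, so 25·5 + 1 = 126.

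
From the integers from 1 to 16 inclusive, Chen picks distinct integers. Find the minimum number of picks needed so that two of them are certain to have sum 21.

Two chosen integers sum to 21 exactly when both halves of some pair {x, 21−x} with 5 ≤ x ≤ 21−x ≤ 16 are chosen — 6 such pairs.
The remaining 4 elements (those with no distinct partner in range) can never complete a 21-sum, so the worst case takes all of them and one from each pair: 4 + 6 = 10.
By pigeonhole, the 11th integer has to be the second member of some pair, so 10 + 1 = 11.

11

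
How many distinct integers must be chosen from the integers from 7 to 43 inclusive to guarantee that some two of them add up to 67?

28

Group the elements by complementary pair {x, 67−x}: {24,43}, {25,42}, {26,41}, …, giving 10 two-element pairs and 17 integers whose partner 67−x falls outside [7,43].
By pigeonhole, treating each of those 27 groups as a pigeonhole, one can pick one integer per group — 27 integers — with no two summing to 67.
The 28th integer lands in an occupied pair, forcing a sum of 67.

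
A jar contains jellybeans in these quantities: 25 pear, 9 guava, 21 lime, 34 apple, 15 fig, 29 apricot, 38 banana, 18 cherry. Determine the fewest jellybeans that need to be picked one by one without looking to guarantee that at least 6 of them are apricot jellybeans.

In the worst case for collecting apricot jellybeans, every non-apricot jellybean comes out first.
There are 25 + 9 + 21 + 34 + 15 + 38 + 18 = 160 non-apricot jellybeans altogether.
After those, each further jellybean must be apricot, so 160 + 6 = 166 draws guarantee 6 apricot jellybeans.

166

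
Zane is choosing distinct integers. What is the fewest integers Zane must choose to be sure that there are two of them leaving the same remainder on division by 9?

10

By the pigeonhole principle, the 9 residue classes mod 9 are the pigeonholes.
With 9 integers one could put 1 in each residue class and have no class reach 2.
The 10th integer pushes some class to 2, so 9·1 + 1 = 10.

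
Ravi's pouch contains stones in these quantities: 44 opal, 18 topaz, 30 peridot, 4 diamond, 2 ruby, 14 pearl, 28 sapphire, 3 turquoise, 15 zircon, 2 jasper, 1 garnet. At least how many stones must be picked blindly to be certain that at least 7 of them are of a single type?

Pigeonhole: the 11 types are the holes; the stones drawn are the pigeons.
To avoid 7 of any one type, the worst case takes at most 6 of each type, or every stone of a type that has fewer than 6.
That gives 6 + 6 + 6 + 4 + 2 + 6 + 6 + 3 + 6 + 2 + 1 = 48 stones with no type reaching 7.
The next stone forces some type to 7, so 48 + 1 = 49.

49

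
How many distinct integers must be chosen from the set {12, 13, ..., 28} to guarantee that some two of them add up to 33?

A set avoiding the sum 33 can contain at most one of each pair {x, 33−x}, plus the 7 elements whose complement lies outside the range.
The integers 17, …, 28 (12 of them) are such a set: any two sum to at least 17+18 = 35 > 33.
Any 13th integer completes one of the 5 pairs, so 13 choices force a sum of 33.

13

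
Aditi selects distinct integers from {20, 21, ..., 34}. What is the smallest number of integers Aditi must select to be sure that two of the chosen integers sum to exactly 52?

Two chosen integers sum to 52 exactly when both halves of some pair {x, 52−x} with 20 ≤ x ≤ 52−x ≤ 32 are chosen — 6 such pairs.
The remaining 3 elements (those with no distinct partner in range) can never complete a 52-sum, so the worst case takes all of them and one from each pair: 3 + 6 = 9.
The 10th integer has to be the second member of some pair, so 9 + 1 = 10.

10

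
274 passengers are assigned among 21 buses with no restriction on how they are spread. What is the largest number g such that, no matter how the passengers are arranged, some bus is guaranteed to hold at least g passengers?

By the pigeonhole principle, the 21 buses are the holes and the 274 passengers are the pigeons.
If every bus held at most 13 passengers, the total would be at most 21 × 13 = 273, which is less than 274.
So some bus holds at least ⌈274/21⌉ = 14 passengers.

14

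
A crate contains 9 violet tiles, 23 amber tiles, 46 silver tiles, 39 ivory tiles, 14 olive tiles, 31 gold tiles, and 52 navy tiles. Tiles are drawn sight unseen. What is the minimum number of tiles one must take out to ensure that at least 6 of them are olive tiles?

206

In the worst case for collecting olive tiles, every non-olive tile comes out first.
There are 9 + 23 + 46 + 39 + 31 + 52 = 200 non-olive tiles altogether.
After those, each further tile must be olive, so 200 + 6 = 206 draws guarantee 6 olive tiles.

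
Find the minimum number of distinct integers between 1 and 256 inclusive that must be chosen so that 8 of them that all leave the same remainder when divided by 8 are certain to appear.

57

The 8 residue classes mod 8 are the pigeonholes.
With 56 integers one could put 7 in each residue class and have no class reach 8.
The 57th integer pushes some class to 8, so 8·7 + 1 = 57.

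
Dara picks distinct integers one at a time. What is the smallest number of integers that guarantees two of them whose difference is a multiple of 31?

32

Integers whose pairwise differences are multiples of 31 are exactly those sharing a remainder mod 31. The 31 residue classes mod 31 are the pigeonholes.
With 31 integers one could put 1 in each residue class and have no class reach 2.
The 32nd integer pushes some class to 2, so 31·1 + 1 = 32.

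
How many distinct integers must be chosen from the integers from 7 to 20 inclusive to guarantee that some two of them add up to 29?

Group the elements by complementary pair {x, 29−x}: {9,20}, {10,19}, {11,18}, …, giving 6 two-element pairs and 2 integers whose partner 29−x falls outside [7,20].
Treating each of those 8 groups as a pigeonhole, one can pick one integer per group — 8 integers — with no two summing to 29.
The 9th integer lands in an occupied pair, forcing a sum of 29.

9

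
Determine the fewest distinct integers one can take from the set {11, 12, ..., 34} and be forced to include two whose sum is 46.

14

A set avoiding the sum 46 can contain at most one of each pair {x, 46−x}, plus the 2 elements whose complement lies outside the range or equal to its own complement.
The integers 11, …, 23 (13 of them) are such a set: any two sum to at least 11+12 = 23 and at most 22+23 = 45 < 46.
By pigeonhole, any 14th integer completes one of the 11 pairs, so 14 choices force a sum of 46.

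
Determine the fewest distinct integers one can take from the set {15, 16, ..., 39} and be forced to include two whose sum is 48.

Two chosen integers sum to 48 exactly when both halves of some pair {x, 48−x} with 15 ≤ x ≤ 48−x ≤ 33 are chosen — 9 such pairs.
The remaining 7 elements (those with no distinct partner in range) can never complete a 48-sum, so the worst case takes all of them and one from each pair: 7 + 9 = 16.
The 17th integer has to be the second member of some pair, so 16 + 1 = 17.

17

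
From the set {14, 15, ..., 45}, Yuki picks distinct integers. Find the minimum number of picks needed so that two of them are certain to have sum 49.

22

Group the elements by complementary pair {x, 49−x}: {14,35}, {15,34}, {16,33}, …, giving 11 two-element pairs and 10 integers whose partner 49−x falls outside [14,45].
Treating each of those 21 groups as a pigeonhole, one can pick one integer per group — 21 integers — with no two summing to 49.
The 22nd integer lands in an occupied pair, forcing a sum of 49.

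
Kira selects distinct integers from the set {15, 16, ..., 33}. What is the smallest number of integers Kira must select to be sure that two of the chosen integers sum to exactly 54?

14

A set avoiding the sum 54 can contain at most one of each pair {x, 54−x}, plus the 7 elements whose complement lies outside the range or equal to its own complement.
The integers 15, …, 27 (13 of them) are such a set: any two sum to at least 15+16 = 31 and at most 26+27 = 53 < 54.
Any 14th integer completes one of the 6 pairs, so 14 choices force a sum of 54.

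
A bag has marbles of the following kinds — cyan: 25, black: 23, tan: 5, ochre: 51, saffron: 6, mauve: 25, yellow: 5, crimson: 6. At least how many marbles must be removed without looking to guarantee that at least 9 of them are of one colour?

Put each drawn marble into a box by colour. The largest draw with every box below 9 takes min(count, 8) from each colour; colours with fewer than 8 contribute all they have.
Σ min(cᵢ, 8) = 8 + 8 + 5 + 8 + 6 + 8 + 5 + 6 = 54.
Draw number 54 + 1 = 55 must push one box to 9.

55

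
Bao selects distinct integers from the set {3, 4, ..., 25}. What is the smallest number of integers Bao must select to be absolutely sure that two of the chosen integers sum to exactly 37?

A set avoiding the sum 37 can contain at most one of each pair {x, 37−x}, plus the 9 elements whose complement lies outside the range.
The integers 3, …, 18 (16 of them) are such a set: any two sum to at least 3+4 = 7 and at most 17+18 = 35 < 37.
Any 17th integer completes one of the 7 pairs, so 17 choices force a sum of 37.

17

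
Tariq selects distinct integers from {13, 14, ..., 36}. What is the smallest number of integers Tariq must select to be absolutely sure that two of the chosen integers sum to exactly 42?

17

Group the elements by complementary pair {x, 42−x}: {13,29}, {14,28}, {15,27}, …, giving 8 two-element pairs; the single value 21 (it cannot pair with itself since the integers are distinct); and 7 integers whose partner 42−x falls outside [13,36].
Pigeonhole: treating each of those 16 groups as a pigeonhole, one can pick one integer per group — 16 integers — with no two summing to 42.
The 17th integer lands in an occupied pair, forcing a sum of 42.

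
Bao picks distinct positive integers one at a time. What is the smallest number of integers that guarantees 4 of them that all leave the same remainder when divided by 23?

70

By the pigeonhole principle, the 23 residue classes mod 23 are the pigeonholes.
With 69 integers one could put 3 in each residue class and have no class reach 4.
The 70th integer pushes some class to 4, so 23·3 + 1 = 70.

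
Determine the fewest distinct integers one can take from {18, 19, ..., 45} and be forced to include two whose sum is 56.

19

Two chosen integers sum to 56 exactly when both halves of some pair {x, 56−x} with 18 ≤ x ≤ 56−x ≤ 38 are chosen — 10 such pairs.
The remaining 8 elements (those with no distinct partner in range) can never complete a 56-sum, so the worst case takes all of them and one from each pair: 8 + 10 = 18.
The 19th integer has to be the second member of some pair, so 18 + 1 = 19.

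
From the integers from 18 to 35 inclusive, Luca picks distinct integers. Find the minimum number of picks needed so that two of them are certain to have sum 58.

13

Group the elements by complementary pair {x, 58−x}: {23,35}, {24,34}, {25,33}, …, giving 6 two-element pairs; the single value 29 (it cannot pair with itself since the integers are distinct); and 5 integers whose partner 58−x falls outside [18,35].
Treating each of those 12 groups as a pigeonhole, one can pick one integer per group — 12 integers — with no two summing to 58.
The 13th integer lands in an occupied pair, forcing a sum of 58.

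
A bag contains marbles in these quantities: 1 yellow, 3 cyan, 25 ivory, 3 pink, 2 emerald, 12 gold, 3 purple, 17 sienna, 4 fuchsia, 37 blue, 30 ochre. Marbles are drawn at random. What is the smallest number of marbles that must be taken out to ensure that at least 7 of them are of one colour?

An adversary could hand out at most 6 marbles per colour (6 colours run out sooner): 1 + 3 + 6 + 3 + 2 + 6 + 3 + 6 + 4 + 6 + 6 = 46 marbles and still no colour has 7.
One more marble lands in a colour already at 6, so 47 draws are enough and 46 are not.

47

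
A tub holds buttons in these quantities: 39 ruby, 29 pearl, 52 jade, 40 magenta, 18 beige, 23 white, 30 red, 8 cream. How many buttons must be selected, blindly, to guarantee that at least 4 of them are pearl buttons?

In the worst case for collecting pearl buttons, every non-pearl button comes out first.
There are 39 + 52 + 40 + 18 + 23 + 30 + 8 = 210 non-pearl buttons altogether.
After those, each further button must be pearl, so 210 + 4 = 214 draws guarantee 4 pearl buttons.

214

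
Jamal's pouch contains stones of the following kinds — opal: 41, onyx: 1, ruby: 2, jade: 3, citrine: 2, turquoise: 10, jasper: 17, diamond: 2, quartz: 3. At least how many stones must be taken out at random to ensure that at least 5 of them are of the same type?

The 9 types are the holes; the stones drawn are the pigeons.
To avoid 5 of any one type, the worst case takes at most 4 of each type, or every stone of a type that has fewer than 4.
That gives 4 + 1 + 2 + 3 + 2 + 4 + 4 + 2 + 3 = 25 stones with no type reaching 5.
The next stone forces some type to 5, so 25 + 1 = 26.

26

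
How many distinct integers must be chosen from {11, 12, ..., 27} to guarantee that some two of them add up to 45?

Two chosen integers sum to 45 exactly when both halves of some pair {x, 45−x} with 18 ≤ x ≤ 45−x ≤ 27 are chosen — 5 such pairs.
The remaining 7 elements (those with no distinct partner in range) can never complete a 45-sum, so the worst case takes all of them and one from each pair: 7 + 5 = 12.
The 13th integer has to be the second member of some pair, so 12 + 1 = 13.

13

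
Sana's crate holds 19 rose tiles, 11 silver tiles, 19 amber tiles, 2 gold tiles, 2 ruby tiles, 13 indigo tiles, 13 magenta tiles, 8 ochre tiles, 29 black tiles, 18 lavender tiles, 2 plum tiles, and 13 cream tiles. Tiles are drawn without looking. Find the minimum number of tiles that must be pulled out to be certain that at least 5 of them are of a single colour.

43

The 12 colours are the holes; the tiles drawn are the pigeons.
To avoid 5 of any one colour, the worst case takes at most 4 of each colour, or every tile of a colour that has fewer than 4.
That gives 4 + 4 + 4 + 2 + 2 + 4 + 4 + 4 + 4 + 4 + 2 + 4 = 42 tiles with no colour reaching 5.
The next tile forces some colour to 5, so 42 + 1 = 43.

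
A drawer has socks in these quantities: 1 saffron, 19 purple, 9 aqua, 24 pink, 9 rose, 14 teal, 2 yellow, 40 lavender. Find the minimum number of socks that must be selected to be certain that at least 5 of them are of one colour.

28

An adversary could hand out at most 4 socks per colour (saffron, yellow run out sooner): 1 + 4 + 4 + 4 + 4 + 4 + 2 + 4 = 27 socks and still no colour has 5.
One more sock lands in a colour already at 4, so 28 draws are enough and 27 are not.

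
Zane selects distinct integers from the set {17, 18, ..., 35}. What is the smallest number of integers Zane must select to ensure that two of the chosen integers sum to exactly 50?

A set avoiding the sum 50 can contain at most one of each pair {x, 50−x}, plus the 3 elements whose complement lies outside the range or equal to its own complement.
The integers 25, …, 35 (11 of them) are such a set: any two sum to at least 25+26 = 51 > 50.
Pigeonhole: any 12th integer completes one of the 8 pairs, so 12 choices force a sum of 50.

12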